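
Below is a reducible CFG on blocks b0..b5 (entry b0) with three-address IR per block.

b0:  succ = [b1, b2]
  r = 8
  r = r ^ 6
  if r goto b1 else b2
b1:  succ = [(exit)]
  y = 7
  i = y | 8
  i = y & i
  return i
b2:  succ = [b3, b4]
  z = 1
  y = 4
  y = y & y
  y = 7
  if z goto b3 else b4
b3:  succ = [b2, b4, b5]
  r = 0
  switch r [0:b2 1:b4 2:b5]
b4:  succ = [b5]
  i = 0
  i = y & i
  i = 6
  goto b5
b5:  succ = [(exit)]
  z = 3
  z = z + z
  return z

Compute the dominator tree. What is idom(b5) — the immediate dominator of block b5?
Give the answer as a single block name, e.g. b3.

Answer: b2

Working:
idom tree: b1←b0 b2←b0 b3←b2 b4←b2 b5←b2
Join-block Dom:
  b2: preds {b0,b3}: {b0} ∩ {b0,b2,b3} = {b0}; idom=b0
  b4: preds {b2,b3}: {b0,b2} ∩ {b0,b2,b3} = {b0,b2}; idom=b2
  b5: preds {b3,b4}: {b0,b2,b3} ∩ {b0,b2,b4} = {b0,b2}; idom=b2

idom(b5) = b2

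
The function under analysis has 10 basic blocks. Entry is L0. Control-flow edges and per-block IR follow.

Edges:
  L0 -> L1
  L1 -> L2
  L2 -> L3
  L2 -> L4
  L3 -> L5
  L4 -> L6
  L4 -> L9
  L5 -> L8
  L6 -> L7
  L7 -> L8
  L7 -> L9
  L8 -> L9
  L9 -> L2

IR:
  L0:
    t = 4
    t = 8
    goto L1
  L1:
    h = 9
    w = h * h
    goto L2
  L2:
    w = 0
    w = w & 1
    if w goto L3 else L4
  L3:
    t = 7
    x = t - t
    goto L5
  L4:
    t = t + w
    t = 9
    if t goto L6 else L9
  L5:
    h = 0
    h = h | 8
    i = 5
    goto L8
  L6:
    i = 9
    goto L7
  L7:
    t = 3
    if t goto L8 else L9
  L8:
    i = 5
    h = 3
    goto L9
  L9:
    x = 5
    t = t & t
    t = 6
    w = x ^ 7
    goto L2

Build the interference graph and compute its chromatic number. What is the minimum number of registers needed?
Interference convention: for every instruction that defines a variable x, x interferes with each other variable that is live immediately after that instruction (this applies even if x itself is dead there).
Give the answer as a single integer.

Answer: 2

Working:
Block summaries:
  L0 def {t} use ∅
  L1 def {h,w} use ∅
  L2 def {w} use ∅
  L3 def {t,x} use ∅
  L4 def {t} use {t,w}
  L5 def {h,i} use ∅
  L6 def {i} use ∅
  L7 def {t} use ∅
  L8 def {h,i} use ∅
  L9 def {t,w,x} use {t}

Live sets:
  L0: in=∅ out={t}
  L1: in={t} out={t}
  L2: in={t} out={t,w}
  L3: in=∅ out={t}
  L4: in={t,w} out={t}
  L5: in={t} out={t}
  L6: in=∅ out=∅
  L7: in=∅ out={t}
  L8: in={t} out={t}
  L9: in={t} out={t}

Interference:
  h: {t}
  i: {t}
  t: {h,i,w,x}
  w: {t}
  x: {t}

Colouring:
  lower bound: {h,t} mutually conflict ⇒ χ ≥ 2
  2-colouring: c0={t}  c1={h,i,w,x}
  χ = 2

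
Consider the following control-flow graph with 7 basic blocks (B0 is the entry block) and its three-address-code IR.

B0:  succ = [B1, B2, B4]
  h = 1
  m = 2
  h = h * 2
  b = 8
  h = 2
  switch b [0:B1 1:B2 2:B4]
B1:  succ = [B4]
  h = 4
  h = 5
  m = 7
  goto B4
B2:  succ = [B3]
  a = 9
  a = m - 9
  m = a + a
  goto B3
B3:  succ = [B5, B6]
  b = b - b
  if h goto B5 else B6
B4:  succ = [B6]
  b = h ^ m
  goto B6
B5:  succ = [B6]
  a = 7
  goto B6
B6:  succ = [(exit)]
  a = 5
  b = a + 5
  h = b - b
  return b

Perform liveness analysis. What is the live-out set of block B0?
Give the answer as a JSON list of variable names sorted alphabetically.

Answer: ["b", "h", "m"]

Working:
def/use:
  B0: def={b,h,m} ue=∅
  B1: def={h,m} ue=∅
  B2: def={a,m} ue={m}
  B3: def={b} ue={b,h}
  B4: def={b} ue={h,m}
  B5: def={a} ue=∅
  B6: def={a,b,h} ue=∅

Live sets:
  live B0: ∅→{b,h,m}
  live B1: ∅→{h,m}
  live B2: {b,h,m}→{b,h}
  live B3: {b,h}→∅
  live B4: {h,m}→∅
  live B5: ∅→∅
  live B6: ∅→∅

live-out(B0) = ["b", "h", "m"]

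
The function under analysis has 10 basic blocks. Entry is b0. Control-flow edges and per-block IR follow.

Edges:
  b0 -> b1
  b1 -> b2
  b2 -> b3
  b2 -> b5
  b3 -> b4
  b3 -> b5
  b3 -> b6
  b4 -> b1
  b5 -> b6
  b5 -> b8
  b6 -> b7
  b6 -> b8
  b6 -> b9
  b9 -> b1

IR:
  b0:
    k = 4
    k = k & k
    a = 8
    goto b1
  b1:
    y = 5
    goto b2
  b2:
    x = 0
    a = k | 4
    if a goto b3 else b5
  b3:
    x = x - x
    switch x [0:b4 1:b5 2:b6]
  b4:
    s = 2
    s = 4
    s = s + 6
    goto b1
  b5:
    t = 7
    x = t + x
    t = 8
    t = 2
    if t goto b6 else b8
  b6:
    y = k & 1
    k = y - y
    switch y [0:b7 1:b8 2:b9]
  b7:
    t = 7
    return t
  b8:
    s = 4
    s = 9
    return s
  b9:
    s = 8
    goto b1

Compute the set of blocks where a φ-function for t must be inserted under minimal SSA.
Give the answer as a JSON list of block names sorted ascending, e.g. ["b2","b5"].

idom tree: b1←b0 b2←b1 b3←b2 b4←b3 b5←b2 b6←b2 b7←b6 b8←b2 b9←b6
Dom∩ at merges:
  b1: preds {b0,b4,b9}: {b0} ∩ {b0,b1,b2,b3,b4} ∩ {b0,b1,b2,b6,b9} = {b0}; idom=b0
  b5: preds {b2,b3}: {b0,b1,b2} ∩ {b0,b1,b2,b3} = {b0,b1,b2}; idom=b2
  b6: preds {b3,b5}: {b0,b1,b2,b3} ∩ {b0,b1,b2,b5} = {b0,b1,b2}; idom=b2
  b8: preds {b5,b6}: {b0,b1,b2,b5} ∩ {b0,b1,b2,b6} = {b0,b1,b2}; idom=b2

DF walk-up:
  join b1 pred b0: · stop@b0
  join b1 pred b4: b4→b3→b2→b1 stop@b0
  join b1 pred b9: b9→b6→b2→b1 stop@b0
  join b5 pred b2: · stop@b2
  join b5 pred b3: b3 stop@b2
  join b6 pred b3: b3 stop@b2
  join b6 pred b5: b5 stop@b2
  join b8 pred b5: b5 stop@b2
  join b8 pred b6: b6 stop@b2
  DF(b0)=∅
  DF(b1)={b1}
  DF(b2)={b1}
  DF(b3)={b1,b5,b6}
  DF(b4)={b1}
  DF(b5)={b6,b8}
  DF(b6)={b1,b8}
  DF(b7)=∅
  DF(b8)=∅
  DF(b9)={b1}

φ for t: defs {b5,b7}
  DF⁺ = {b1,b6,b8}

Answer: ["b1", "b6", "b8"]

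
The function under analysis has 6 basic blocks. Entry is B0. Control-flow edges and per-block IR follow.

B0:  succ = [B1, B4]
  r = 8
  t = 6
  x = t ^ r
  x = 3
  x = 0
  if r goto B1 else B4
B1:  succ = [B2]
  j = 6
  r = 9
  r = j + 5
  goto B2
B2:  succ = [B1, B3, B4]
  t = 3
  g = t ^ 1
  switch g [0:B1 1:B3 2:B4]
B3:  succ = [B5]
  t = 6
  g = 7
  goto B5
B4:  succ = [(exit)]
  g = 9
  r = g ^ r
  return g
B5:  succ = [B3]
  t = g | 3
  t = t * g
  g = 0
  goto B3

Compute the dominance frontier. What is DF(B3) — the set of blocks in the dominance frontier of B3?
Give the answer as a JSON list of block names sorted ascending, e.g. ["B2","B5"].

idom tree: B1←B0 B2←B1 B3←B2 B4←B0 B5←B3
Dom∩ at merges:
  B1: preds {B0,B2}: {B0} ∩ {B0,B1,B2} = {B0}; idom=B0
  B3: preds {B2,B5}: {B0,B1,B2} ∩ {B0,B1,B2,B3,B5} = {B0,B1,B2}; idom=B2
  B4: preds {B0,B2}: {B0} ∩ {B0,B1,B2} = {B0}; idom=B0

DF derivation:
  join B1 pred B0: · stop@B0
  join B1 pred B2: B2→B1 stop@B0
  join B3 pred B2: · stop@B2
  join B3 pred B5: B5→B3 stop@B2
  join B4 pred B0: · stop@B0
  join B4 pred B2: B2→B1 stop@B0
  B0 → ∅
  B1 → {B1,B4}
  B2 → {B1,B4}
  B3 → {B3}
  B4 → ∅
  B5 → {B3}

DF(B3) = ["B3"]

Answer: ["B3"]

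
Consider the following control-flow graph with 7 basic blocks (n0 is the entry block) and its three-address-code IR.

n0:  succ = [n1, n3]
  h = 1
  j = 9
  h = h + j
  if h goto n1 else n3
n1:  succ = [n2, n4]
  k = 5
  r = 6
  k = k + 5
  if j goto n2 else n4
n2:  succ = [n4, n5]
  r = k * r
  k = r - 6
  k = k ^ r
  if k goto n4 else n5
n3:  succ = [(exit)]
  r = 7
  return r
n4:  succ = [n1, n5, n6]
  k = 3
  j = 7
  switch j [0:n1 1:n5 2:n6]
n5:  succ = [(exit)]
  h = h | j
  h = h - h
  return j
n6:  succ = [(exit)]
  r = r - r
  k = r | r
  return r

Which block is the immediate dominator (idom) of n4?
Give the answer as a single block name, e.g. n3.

Answer: n1

Analysis:
idom tree: n1←n0 n2←n1 n3←n0 n4←n1 n5←n1 n6←n4
Dom at joins:
  n1: preds {n0,n4}: {n0} ∩ {n0,n1,n4} = {n0}; idom=n0
  n4: preds {n1,n2}: {n0,n1} ∩ {n0,n1,n2} = {n0,n1}; idom=n1
  n5: preds {n2,n4}: {n0,n1,n2} ∩ {n0,n1,n4} = {n0,n1}; idom=n1

idom(n4) = n1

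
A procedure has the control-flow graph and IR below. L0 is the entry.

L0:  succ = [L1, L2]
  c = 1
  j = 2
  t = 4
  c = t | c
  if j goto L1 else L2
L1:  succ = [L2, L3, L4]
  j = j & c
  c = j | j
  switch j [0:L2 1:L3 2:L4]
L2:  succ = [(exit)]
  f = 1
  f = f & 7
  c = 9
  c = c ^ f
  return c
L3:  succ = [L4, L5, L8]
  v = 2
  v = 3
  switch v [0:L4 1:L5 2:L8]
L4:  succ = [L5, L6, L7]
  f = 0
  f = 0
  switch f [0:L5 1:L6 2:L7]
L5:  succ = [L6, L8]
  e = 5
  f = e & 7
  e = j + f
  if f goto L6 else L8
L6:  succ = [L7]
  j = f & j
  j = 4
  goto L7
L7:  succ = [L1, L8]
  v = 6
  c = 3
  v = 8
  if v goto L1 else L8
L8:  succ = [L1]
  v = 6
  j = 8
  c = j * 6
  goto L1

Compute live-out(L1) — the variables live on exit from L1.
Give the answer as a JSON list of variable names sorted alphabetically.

Answer: ["j"]

Analysis:
Block summaries:
  L0: def={c,j,t} ue=∅
  L1: def={c,j} ue={c,j}
  L2: def={c,f} ue=∅
  L3: def={v} ue=∅
  L4: def={f} ue=∅
  L5: def={e,f} ue={j}
  L6: def={j} ue={f,j}
  L7: def={c,v} ue=∅
  L8: def={c,j,v} ue=∅

Backward fixpoint:
  L0 li=∅ lo={c,j}
  L1 li={c,j} lo={j}
  L2 li=∅ lo=∅
  L3 li={j} lo={j}
  L4 li={j} lo={f,j}
  L5 li={j} lo={f,j}
  L6 li={f,j} lo={j}
  L7 li={j} lo={c,j}
  L8 li=∅ lo={c,j}

live-out(L1) = ["j"]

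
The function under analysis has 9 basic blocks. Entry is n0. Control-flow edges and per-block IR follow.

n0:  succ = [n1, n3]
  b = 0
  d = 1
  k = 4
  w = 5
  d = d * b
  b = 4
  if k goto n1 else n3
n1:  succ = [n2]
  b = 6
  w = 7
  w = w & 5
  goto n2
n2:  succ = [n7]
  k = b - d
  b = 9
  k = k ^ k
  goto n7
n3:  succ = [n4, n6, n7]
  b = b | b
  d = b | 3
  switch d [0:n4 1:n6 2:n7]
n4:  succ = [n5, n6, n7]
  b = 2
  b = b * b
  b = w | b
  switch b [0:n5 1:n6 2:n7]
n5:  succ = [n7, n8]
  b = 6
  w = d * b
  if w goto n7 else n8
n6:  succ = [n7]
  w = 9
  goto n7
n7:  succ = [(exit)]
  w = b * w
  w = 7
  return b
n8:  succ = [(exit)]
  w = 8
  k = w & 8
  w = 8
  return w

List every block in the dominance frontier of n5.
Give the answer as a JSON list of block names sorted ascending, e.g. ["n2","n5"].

idom tree: n1←n0 n2←n1 n3←n0 n4←n3 n5←n4 n6←n3 n7←n0 n8←n5
Join-block Dom:
  n6: preds {n3,n4}: {n0,n3} ∩ {n0,n3,n4} = {n0,n3}; idom=n3
  n7: preds {n2,n3,n4,n5,n6}: {n0,n1,n2} ∩ {n0,n3} ∩ {n0,n3,n4} ∩ {n0,n3,n4,n5} ∩ {n0,n3,n6} = {n0}; idom=n0

Frontier:
  join n6 pred n3: · stop@n3
  join n6 pred n4: n4 stop@n3
  join n7 pred n2: n2→n1 stop@n0
  join n7 pred n3: n3 stop@n0
  join n7 pred n4: n4→n3 stop@n0
  join n7 pred n5: n5→n4→n3 stop@n0
  join n7 pred n6: n6→n3 stop@n0
  DF(n0)=∅
  DF(n1)={n7}
  DF(n2)={n7}
  DF(n3)={n7}
  DF(n4)={n6,n7}
  DF(n5)={n7}
  DF(n6)={n7}
  DF(n7)=∅
  DF(n8)=∅

DF(n5) = ["n7"]

Answer: ["n7"]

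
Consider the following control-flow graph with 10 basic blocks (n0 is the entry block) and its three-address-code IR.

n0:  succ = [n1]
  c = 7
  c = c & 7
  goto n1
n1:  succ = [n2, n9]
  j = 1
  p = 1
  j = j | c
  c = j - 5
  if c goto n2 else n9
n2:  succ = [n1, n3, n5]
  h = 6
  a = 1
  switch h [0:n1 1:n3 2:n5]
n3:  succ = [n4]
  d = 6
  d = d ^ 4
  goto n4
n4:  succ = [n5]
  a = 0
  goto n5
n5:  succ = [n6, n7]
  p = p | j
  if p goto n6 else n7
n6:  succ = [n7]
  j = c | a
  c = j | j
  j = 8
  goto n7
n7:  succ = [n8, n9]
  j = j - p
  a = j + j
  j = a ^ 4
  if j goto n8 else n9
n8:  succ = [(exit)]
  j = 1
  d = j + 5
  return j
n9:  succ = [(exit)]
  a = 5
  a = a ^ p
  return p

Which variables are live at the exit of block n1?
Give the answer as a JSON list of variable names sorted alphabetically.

Answer: ["c", "j", "p"]

Derivation:
def/use:
  n0: def={c} ue=∅
  n1: def={c,j,p} ue={c}
  n2: def={a,h} ue=∅
  n3: def={d} ue=∅
  n4: def={a} ue=∅
  n5: def={p} ue={j,p}
  n6: def={c,j} ue={a,c}
  n7: def={a,j} ue={j,p}
  n8: def={d,j} ue=∅
  n9: def={a} ue={p}

Backward fixpoint:
  live n0: ∅→{c}
  live n1: {c}→{c,j,p}
  live n2: {c,j,p}→{a,c,j,p}
  live n3: {c,j,p}→{c,j,p}
  live n4: {c,j,p}→{a,c,j,p}
  live n5: {a,c,j,p}→{a,c,j,p}
  live n6: {a,c,p}→{j,p}
  live n7: {j,p}→{p}
  live n8: ∅→∅
  live n9: {p}→∅

live-out(n1) = ["c", "j", "p"]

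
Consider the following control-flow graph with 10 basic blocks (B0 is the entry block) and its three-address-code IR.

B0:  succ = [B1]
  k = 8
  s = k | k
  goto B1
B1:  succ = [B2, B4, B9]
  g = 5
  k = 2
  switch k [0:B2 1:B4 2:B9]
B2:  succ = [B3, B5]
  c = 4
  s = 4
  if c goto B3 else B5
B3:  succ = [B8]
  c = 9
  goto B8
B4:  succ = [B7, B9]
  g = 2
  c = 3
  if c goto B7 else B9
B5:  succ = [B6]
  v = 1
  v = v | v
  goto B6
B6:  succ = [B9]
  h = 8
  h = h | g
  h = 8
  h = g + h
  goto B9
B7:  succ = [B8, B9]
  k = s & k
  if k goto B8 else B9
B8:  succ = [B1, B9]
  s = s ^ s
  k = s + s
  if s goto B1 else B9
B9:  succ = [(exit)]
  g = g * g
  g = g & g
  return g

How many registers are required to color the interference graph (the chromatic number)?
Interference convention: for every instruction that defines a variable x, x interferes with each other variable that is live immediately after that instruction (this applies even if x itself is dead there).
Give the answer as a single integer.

def/use:
  B0: def={k,s} ue=∅
  B1: def={g,k} ue=∅
  B2: def={c,s} ue=∅
  B3: def={c} ue=∅
  B4: def={c,g} ue=∅
  B5: def={v} ue=∅
  B6: def={h} ue={g}
  B7: def={k} ue={k,s}
  B8: def={k,s} ue={s}
  B9: def={g} ue={g}

Backward fixpoint:
  B0: in=∅ out={s}
  B1: in={s} out={g,k,s}
  B2: in={g} out={g,s}
  B3: in={g,s} out={g,s}
  B4: in={k,s} out={g,k,s}
  B5: in={g} out={g}
  B6: in={g} out={g}
  B7: in={g,k,s} out={g,s}
  B8: in={g,s} out={g,s}
  B9: in={g} out=∅

Interfere edges:
  c↔{g,k,s}
  g↔{c,h,k,s,v}
  h↔{g}
  k↔{c,g,s}
  s↔{c,g,k}
  v↔{g}

Colouring:
  lower bound: {c,g,k,s} mutually conflict ⇒ χ ≥ 4
  4-colouring: R0={g}  R1={c,h,v}  R2={k}  R3={s}
  χ = 4

Answer: 4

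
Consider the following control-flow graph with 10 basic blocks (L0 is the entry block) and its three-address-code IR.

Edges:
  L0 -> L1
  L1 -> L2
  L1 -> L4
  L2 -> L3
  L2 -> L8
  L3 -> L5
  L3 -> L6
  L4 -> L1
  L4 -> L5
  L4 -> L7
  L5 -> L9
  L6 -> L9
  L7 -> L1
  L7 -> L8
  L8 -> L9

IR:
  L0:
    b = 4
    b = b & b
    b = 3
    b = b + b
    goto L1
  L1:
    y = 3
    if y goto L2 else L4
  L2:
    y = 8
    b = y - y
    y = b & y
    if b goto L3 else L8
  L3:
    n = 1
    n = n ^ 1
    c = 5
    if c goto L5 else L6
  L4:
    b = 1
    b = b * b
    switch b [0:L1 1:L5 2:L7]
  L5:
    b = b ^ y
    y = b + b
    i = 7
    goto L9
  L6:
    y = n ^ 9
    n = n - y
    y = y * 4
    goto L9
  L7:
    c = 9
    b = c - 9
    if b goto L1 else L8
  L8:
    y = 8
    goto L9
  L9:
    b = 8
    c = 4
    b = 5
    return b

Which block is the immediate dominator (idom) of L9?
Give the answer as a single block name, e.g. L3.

idom tree: L1←L0 L2←L1 L3←L2 L4←L1 L5←L1 L6←L3 L7←L4 L8←L1 L9←L1
Dom at joins:
  L1: preds {L0,L4,L7}: {L0} ∩ {L0,L1,L4} ∩ {L0,L1,L4,L7} = {L0}; idom=L0
  L5: preds {L3,L4}: {L0,L1,L2,L3} ∩ {L0,L1,L4} = {L0,L1}; idom=L1
  L8: preds {L2,L7}: {L0,L1,L2} ∩ {L0,L1,L4,L7} = {L0,L1}; idom=L1
  L9: preds {L5,L6,L8}: {L0,L1,L5} ∩ {L0,L1,L2,L3,L6} ∩ {L0,L1,L8} = {L0,L1}; idom=L1

idom(L9) = L1

Answer: L1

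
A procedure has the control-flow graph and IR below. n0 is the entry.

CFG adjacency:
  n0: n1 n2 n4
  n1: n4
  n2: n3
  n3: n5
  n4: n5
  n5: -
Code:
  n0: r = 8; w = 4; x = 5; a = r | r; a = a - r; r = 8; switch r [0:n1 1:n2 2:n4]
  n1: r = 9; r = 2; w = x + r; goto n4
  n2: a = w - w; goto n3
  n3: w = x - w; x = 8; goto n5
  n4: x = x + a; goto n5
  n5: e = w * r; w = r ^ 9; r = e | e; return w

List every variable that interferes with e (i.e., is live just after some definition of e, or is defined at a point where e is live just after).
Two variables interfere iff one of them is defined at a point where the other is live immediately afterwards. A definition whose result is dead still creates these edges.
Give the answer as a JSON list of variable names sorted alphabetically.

Answer: ["r", "w"]

Derivation:
Block summaries:
  n0: {a,r,w,x} / ∅
  n1: {r,w} / {x}
  n2: {a} / {w}
  n3: {w,x} / {w,x}
  n4: {x} / {a,x}
  n5: {e,r,w} / {r,w}

Liveness:
  live n0: ∅→{a,r,w,x}
  live n1: {a,x}→{a,r,w,x}
  live n2: {r,w,x}→{r,w,x}
  live n3: {r,w,x}→{r,w}
  live n4: {a,r,w,x}→{r,w}
  live n5: {r,w}→∅

Conflict graph:
  a — {r,w,x}
  e — {r,w}
  r — {a,e,w,x}
  w — {a,e,r,x}
  x — {a,r,w}

N(e) = ["r", "w"]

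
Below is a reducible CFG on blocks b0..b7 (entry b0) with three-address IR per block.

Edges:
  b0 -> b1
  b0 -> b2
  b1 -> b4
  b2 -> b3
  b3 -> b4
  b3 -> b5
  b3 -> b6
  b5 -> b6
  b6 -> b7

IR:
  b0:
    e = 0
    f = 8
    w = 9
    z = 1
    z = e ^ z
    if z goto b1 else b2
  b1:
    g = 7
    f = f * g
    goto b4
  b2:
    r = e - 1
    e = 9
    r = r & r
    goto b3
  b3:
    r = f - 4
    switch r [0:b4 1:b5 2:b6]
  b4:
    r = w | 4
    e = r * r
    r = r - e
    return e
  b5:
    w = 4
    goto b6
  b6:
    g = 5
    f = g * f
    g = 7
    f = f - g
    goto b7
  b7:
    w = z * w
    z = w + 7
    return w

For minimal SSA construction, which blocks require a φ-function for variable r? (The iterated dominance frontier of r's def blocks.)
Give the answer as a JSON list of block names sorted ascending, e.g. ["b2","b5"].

idom tree: b1←b0 b2←b0 b3←b2 b4←b0 b5←b3 b6←b3 b7←b6
Join-block Dom:
  b4: preds {b1,b3}: {b0,b1} ∩ {b0,b2,b3} = {b0}; idom=b0
  b6: preds {b3,b5}: {b0,b2,b3} ∩ {b0,b2,b3,b5} = {b0,b2,b3}; idom=b3

DF walk-up:
  join b4 pred b1: b1 stop@b0
  join b4 pred b3: b3→b2 stop@b0
  join b6 pred b3: · stop@b3
  join b6 pred b5: b5 stop@b3
  b0 → ∅
  b1 → {b4}
  b2 → {b4}
  b3 → {b4}
  b4 → ∅
  b5 → {b6}
  b6 → ∅
  b7 → ∅

φ for r: defs {b2,b3,b4}
  DF⁺ = {b4}

Answer: ["b4"]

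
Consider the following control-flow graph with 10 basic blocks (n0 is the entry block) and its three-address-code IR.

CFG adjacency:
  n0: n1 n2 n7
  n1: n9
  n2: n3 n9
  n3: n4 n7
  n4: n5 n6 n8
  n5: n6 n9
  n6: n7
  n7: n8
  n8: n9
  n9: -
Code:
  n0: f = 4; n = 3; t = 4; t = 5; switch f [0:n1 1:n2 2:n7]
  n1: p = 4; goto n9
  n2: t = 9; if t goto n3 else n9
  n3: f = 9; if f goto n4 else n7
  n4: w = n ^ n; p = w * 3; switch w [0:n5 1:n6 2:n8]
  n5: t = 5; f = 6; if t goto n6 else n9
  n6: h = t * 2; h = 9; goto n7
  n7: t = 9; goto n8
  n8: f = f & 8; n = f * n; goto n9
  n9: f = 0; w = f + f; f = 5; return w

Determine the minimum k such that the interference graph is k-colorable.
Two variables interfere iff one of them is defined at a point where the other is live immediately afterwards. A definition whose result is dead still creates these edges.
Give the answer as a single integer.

Block summaries:
  n0 def {f,n,t} use ∅
  n1 def {p} use ∅
  n2 def {t} use ∅
  n3 def {f} use ∅
  n4 def {p,w} use {n}
  n5 def {f,t} use ∅
  n6 def {h} use {t}
  n7 def {t} use ∅
  n8 def {f,n} use {f,n}
  n9 def {f,w} use ∅

Live sets:
  n0 li=∅ lo={f,n}
  n1 li=∅ lo=∅
  n2 li={n} lo={n,t}
  n3 li={n,t} lo={f,n,t}
  n4 li={f,n,t} lo={f,n,t}
  n5 li={n} lo={f,n,t}
  n6 li={f,n,t} lo={f,n}
  n7 li={f,n} lo={f,n}
  n8 li={f,n} lo=∅
  n9 li=∅ lo=∅

Conflict graph:
  f — {h,n,p,t,w}
  h — {f,n}
  n — {f,h,p,t,w}
  p — {f,n,t,w}
  t — {f,n,p,w}
  w — {f,n,p,t}

Registers:
  clique {f,n,p,t,w} ⇒ need ≥ 5
  assign f→c0 h→c2 n→c1 p→c2 t→c3 w→c4 — no edge inside a register ⇒ χ ≤ 5
  χ = 5

Answer: 5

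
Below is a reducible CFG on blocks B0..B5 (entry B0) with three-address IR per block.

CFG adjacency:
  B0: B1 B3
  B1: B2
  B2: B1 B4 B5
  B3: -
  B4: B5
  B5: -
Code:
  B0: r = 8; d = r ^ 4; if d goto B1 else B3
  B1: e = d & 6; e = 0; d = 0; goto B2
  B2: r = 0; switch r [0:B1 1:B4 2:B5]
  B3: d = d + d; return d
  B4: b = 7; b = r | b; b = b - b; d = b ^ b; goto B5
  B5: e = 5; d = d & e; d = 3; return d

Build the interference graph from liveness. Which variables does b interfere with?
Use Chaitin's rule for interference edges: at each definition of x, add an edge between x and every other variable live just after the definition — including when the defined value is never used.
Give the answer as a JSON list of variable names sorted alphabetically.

Answer: ["r"]

Working:
Block summaries:
  B0: {d,r} / ∅
  B1: {d,e} / {d}
  B2: {r} / ∅
  B3: {d} / {d}
  B4: {b,d} / {r}
  B5: {d,e} / {d}

Backward fixpoint:
  B0 li=∅ lo={d}
  B1 li={d} lo={d}
  B2 li={d} lo={d,r}
  B3 li={d} lo=∅
  B4 li={r} lo={d}
  B5 li={d} lo=∅

Interfere edges:
  b: {r}
  d: {e,r}
  e: {d}
  r: {b,d}

N(b) = ["r"]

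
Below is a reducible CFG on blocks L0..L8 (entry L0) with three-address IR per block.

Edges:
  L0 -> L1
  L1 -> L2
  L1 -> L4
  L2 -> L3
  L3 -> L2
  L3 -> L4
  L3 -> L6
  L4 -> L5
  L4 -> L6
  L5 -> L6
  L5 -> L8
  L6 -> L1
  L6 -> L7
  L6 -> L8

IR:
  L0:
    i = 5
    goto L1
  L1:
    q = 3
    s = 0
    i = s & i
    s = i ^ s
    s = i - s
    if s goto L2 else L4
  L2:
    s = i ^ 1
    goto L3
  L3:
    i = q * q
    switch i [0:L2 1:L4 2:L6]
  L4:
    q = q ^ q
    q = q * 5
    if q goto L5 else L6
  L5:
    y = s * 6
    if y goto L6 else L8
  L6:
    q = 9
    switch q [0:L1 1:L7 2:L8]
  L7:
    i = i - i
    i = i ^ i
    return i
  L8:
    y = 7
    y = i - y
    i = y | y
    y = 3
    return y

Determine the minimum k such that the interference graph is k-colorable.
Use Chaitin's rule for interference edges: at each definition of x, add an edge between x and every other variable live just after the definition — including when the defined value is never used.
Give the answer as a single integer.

Answer: 3

Derivation:
Block summaries:
  L0: def={i} ue=∅
  L1: def={i,q,s} ue={i}
  L2: def={s} ue={i}
  L3: def={i} ue={q}
  L4: def={q} ue={q}
  L5: def={y} ue={s}
  L6: def={q} ue=∅
  L7: def={i} ue={i}
  L8: def={i,y} ue={i}

Live sets:
  L0: in=∅ out={i}
  L1: in={i} out={i,q,s}
  L2: in={i,q} out={q,s}
  L3: in={q,s} out={i,q,s}
  L4: in={i,q,s} out={i,s}
  L5: in={i,s} out={i}
  L6: in={i} out={i}
  L7: in={i} out=∅
  L8: in={i} out=∅

Conflict graph:
  i↔{q,s,y}
  q↔{i,s}
  s↔{i,q}
  y↔{i}

Chromatic number:
  {i,q,s} pairwise interfere (3-clique) ⇒ χ ≥ 3
  assign i→R0 q→R1 s→R2 y→R1 — no edge inside a register ⇒ χ ≤ 3
  χ = 3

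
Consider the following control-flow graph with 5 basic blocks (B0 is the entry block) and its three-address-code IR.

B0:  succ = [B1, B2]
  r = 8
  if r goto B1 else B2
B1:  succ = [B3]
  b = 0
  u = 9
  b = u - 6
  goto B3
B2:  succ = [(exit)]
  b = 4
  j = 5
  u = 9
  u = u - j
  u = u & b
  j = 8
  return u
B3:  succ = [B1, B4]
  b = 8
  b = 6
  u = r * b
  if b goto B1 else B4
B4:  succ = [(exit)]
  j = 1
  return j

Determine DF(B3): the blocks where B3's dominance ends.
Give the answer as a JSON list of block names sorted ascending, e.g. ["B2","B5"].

Answer: ["B1"]

Working:
idom tree: B1←B0 B2←B0 B3←B1 B4←B3
Dom at joins:
  B1: preds {B0,B3}: {B0} ∩ {B0,B1,B3} = {B0}; idom=B0

Frontier:
  B1←B0: walk · to B0
  B1←B3: walk B3→B1 to B0
  DF(B0)=∅
  DF(B1)={B1}
  DF(B2)=∅
  DF(B3)={B1}
  DF(B4)=∅

DF(B3) = ["B1"]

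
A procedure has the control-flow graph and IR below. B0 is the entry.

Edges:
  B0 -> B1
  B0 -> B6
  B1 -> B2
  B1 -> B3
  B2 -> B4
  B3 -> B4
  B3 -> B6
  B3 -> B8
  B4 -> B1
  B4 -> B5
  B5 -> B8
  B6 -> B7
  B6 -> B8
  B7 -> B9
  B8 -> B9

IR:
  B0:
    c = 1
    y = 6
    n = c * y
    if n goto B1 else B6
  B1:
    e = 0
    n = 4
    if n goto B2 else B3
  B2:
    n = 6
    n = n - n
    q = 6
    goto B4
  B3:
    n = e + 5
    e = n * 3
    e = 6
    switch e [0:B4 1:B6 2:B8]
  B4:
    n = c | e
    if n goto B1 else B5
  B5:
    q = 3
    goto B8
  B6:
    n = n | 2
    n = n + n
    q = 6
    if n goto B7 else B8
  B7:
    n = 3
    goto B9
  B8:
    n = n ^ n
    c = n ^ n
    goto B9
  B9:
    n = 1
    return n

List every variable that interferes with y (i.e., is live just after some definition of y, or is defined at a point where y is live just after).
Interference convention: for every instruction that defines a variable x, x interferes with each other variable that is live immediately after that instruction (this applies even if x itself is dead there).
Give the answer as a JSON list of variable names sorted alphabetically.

Answer: ["c"]

Working:
def/use:
  B0: {c,n,y} / ∅
  B1: {e,n} / ∅
  B2: {n,q} / ∅
  B3: {e,n} / {e}
  B4: {n} / {c,e}
  B5: {q} / ∅
  B6: {n,q} / {n}
  B7: {n} / ∅
  B8: {c,n} / {n}
  B9: {n} / ∅

Live sets:
  live B0: ∅→{c,n}
  live B1: {c}→{c,e}
  live B2: {c,e}→{c,e}
  live B3: {c,e}→{c,e,n}
  live B4: {c,e}→{c,n}
  live B5: {n}→{n}
  live B6: {n}→{n}
  live B7: ∅→∅
  live B8: {n}→∅
  live B9: ∅→∅

Interference:
  c: {e,n,q,y}
  e: {c,n,q}
  n: {c,e,q}
  q: {c,e,n}
  y: {c}

N(y) = ["c"]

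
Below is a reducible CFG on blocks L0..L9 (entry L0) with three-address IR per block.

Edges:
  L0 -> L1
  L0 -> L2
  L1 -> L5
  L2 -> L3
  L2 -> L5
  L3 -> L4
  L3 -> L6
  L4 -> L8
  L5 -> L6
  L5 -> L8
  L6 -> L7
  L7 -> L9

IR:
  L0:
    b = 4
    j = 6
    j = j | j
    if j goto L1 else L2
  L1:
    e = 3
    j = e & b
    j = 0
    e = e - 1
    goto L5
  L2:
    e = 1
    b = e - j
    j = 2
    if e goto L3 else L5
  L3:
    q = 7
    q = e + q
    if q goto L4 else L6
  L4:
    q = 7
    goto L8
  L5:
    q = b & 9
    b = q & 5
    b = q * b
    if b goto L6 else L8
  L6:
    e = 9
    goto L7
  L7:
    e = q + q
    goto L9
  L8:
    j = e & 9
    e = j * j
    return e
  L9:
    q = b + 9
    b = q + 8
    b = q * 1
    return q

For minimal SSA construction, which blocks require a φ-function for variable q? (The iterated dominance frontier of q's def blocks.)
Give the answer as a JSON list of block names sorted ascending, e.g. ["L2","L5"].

Answer: ["L6", "L8"]

Derivation:
idom tree: L1←L0 L2←L0 L3←L2 L4←L3 L5←L0 L6←L0 L7←L6 L8←L0 L9←L7
Dom at joins:
  L5: preds {L1,L2}: {L0,L1} ∩ {L0,L2} = {L0}; idom=L0
  L6: preds {L3,L5}: {L0,L2,L3} ∩ {L0,L5} = {L0}; idom=L0
  L8: preds {L4,L5}: {L0,L2,L3,L4} ∩ {L0,L5} = {L0}; idom=L0

Frontier:
  join L5 pred L1: L1 stop@L0
  join L5 pred L2: L2 stop@L0
  join L6 pred L3: L3→L2 stop@L0
  join L6 pred L5: L5 stop@L0
  join L8 pred L4: L4→L3→L2 stop@L0
  join L8 pred L5: L5 stop@L0
  DF(L0)=∅
  DF(L1)={L5}
  DF(L2)={L5,L6,L8}
  DF(L3)={L6,L8}
  DF(L4)={L8}
  DF(L5)={L6,L8}
  DF(L6)=∅
  DF(L7)=∅
  DF(L8)=∅
  DF(L9)=∅

φ for q: defs {L3,L4,L5,L9}
  DF⁺ = {L6,L8}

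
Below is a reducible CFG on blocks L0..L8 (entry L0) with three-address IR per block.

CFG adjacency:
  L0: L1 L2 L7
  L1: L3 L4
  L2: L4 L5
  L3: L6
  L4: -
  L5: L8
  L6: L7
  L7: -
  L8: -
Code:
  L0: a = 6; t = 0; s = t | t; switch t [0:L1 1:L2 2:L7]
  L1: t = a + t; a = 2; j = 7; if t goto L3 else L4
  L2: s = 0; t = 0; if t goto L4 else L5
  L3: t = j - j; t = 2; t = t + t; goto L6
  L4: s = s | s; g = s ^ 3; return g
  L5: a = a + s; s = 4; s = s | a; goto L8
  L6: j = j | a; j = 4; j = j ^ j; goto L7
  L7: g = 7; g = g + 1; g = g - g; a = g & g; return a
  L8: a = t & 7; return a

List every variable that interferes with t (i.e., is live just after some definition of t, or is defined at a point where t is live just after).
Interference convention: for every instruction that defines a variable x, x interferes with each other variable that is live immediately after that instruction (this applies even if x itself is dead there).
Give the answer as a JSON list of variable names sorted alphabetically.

Per-block:
  L0: def={a,s,t} ue=∅
  L1: def={a,j,t} ue={a,t}
  L2: def={s,t} ue=∅
  L3: def={t} ue={j}
  L4: def={g,s} ue={s}
  L5: def={a,s} ue={a,s}
  L6: def={j} ue={a,j}
  L7: def={a,g} ue=∅
  L8: def={a} ue={t}

Liveness:
  L0 li=∅ lo={a,s,t}
  L1 li={a,s,t} lo={a,j,s}
  L2 li={a} lo={a,s,t}
  L3 li={a,j} lo={a,j}
  L4 li={s} lo=∅
  L5 li={a,s,t} lo={t}
  L6 li={a,j} lo=∅
  L7 li=∅ lo=∅
  L8 li={t} lo=∅

Conflict graph:
  a: {j,s,t}
  g: ∅
  j: {a,s,t}
  s: {a,j,t}
  t: {a,j,s}

N(t) = ["a", "j", "s"]

Answer: ["a", "j", "s"]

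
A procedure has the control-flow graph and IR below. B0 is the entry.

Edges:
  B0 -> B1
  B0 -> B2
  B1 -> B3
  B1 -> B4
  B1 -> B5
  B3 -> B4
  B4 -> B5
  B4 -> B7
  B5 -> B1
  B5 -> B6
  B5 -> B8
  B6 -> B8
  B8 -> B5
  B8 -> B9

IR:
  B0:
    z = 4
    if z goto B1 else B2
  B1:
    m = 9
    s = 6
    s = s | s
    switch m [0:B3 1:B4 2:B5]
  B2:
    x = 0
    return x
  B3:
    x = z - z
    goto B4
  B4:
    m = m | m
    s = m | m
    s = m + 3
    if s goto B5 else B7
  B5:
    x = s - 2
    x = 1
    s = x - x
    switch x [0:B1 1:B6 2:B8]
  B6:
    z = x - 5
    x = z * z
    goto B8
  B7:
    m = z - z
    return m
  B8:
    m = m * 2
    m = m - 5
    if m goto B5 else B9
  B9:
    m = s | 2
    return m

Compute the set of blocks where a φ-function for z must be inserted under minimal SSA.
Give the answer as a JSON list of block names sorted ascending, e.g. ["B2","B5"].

Answer: ["B1", "B5", "B8"]

Analysis:
idom tree: B1←B0 B2←B0 B3←B1 B4←B1 B5←B1 B6←B5 B7←B4 B8←B5 B9←B8
Join-block Dom:
  B1: preds {B0,B5}: {B0} ∩ {B0,B1,B5} = {B0}; idom=B0
  B4: preds {B1,B3}: {B0,B1} ∩ {B0,B1,B3} = {B0,B1}; idom=B1
  B5: preds {B1,B4,B8}: {B0,B1} ∩ {B0,B1,B4} ∩ {B0,B1,B5,B8} = {B0,B1}; idom=B1
  B8: preds {B5,B6}: {B0,B1,B5} ∩ {B0,B1,B5,B6} = {B0,B1,B5}; idom=B5

DF derivation:
  join B1 pred B0: · stop@B0
  join B1 pred B5: B5→B1 stop@B0
  join B4 pred B1: · stop@B1
  join B4 pred B3: B3 stop@B1
  join B5 pred B1: · stop@B1
  join B5 pred B4: B4 stop@B1
  join B5 pred B8: B8→B5 stop@B1
  join B8 pred B5: · stop@B5
  join B8 pred B6: B6 stop@B5
  B0: DF=∅
  B1: DF={B1}
  B2: DF=∅
  B3: DF={B4}
  B4: DF={B5}
  B5: DF={B1,B5}
  B6: DF={B8}
  B7: DF=∅
  B8: DF={B5}
  B9: DF=∅

φ for z: defs {B0,B6}
  DF⁺ = {B1,B5,B8}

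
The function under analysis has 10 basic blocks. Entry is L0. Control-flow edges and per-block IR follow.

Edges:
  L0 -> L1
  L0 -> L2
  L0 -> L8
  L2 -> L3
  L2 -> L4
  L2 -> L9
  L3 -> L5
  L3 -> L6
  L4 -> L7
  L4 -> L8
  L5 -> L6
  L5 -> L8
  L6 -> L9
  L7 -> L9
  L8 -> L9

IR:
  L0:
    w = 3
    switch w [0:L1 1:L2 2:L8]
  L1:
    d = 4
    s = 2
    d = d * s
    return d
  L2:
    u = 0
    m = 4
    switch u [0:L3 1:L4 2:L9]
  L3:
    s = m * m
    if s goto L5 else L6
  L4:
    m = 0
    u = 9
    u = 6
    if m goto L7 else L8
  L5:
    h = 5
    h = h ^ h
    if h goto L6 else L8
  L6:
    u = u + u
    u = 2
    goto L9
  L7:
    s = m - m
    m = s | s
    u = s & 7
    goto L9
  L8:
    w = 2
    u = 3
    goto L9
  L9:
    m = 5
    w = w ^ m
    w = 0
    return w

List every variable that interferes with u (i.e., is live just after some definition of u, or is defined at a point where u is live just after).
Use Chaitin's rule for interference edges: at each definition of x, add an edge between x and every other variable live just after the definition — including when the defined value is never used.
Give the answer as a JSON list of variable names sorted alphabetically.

Answer: ["h", "m", "s", "w"]

Working:
def/use:
  L0: {w} / ∅
  L1: {d,s} / ∅
  L2: {m,u} / ∅
  L3: {s} / {m}
  L4: {m,u} / ∅
  L5: {h} / ∅
  L6: {u} / {u}
  L7: {m,s,u} / {m}
  L8: {u,w} / ∅
  L9: {m,w} / {w}

Backward fixpoint:
  L0: in=∅ out={w}
  L1: in=∅ out=∅
  L2: in={w} out={m,u,w}
  L3: in={m,u,w} out={u,w}
  L4: in={w} out={m,w}
  L5: in={u,w} out={u,w}
  L6: in={u,w} out={w}
  L7: in={m,w} out={w}
  L8: in=∅ out={w}
  L9: in={w} out=∅

Conflict graph:
  d: {s}
  h: {u,w}
  m: {s,u,w}
  s: {d,m,u,w}
  u: {h,m,s,w}
  w: {h,m,s,u}

N(u) = ["h", "m", "s", "w"]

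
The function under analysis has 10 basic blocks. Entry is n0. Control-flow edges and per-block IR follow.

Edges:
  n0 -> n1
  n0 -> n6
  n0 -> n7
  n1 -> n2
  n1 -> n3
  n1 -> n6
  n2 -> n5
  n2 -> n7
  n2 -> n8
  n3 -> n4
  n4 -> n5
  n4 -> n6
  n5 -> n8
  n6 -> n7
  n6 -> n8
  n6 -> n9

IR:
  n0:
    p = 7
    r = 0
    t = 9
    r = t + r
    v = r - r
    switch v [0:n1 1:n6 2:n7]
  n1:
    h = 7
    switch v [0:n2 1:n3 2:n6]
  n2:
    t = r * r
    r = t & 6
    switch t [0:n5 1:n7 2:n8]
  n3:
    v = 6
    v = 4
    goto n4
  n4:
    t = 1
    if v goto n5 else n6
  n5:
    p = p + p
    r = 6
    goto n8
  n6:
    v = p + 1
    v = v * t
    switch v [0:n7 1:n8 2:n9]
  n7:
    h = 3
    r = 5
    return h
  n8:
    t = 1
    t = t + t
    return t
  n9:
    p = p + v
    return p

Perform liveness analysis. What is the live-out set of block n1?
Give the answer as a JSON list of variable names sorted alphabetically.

Answer: ["p", "r", "t"]

Working:
Block summaries:
  n0: {p,r,t,v} / ∅
  n1: {h} / {v}
  n2: {r,t} / {r}
  n3: {v} / ∅
  n4: {t} / {v}
  n5: {p,r} / {p}
  n6: {v} / {p,t}
  n7: {h,r} / ∅
  n8: {t} / ∅
  n9: {p} / {p,v}

Live sets:
  n0 li=∅ lo={p,r,t,v}
  n1 li={p,r,t,v} lo={p,r,t}
  n2 li={p,r} lo={p}
  n3 li={p} lo={p,v}
  n4 li={p,v} lo={p,t}
  n5 li={p} lo=∅
  n6 li={p,t} lo={p,v}
  n7 li=∅ lo=∅
  n8 li=∅ lo=∅
  n9 li={p,v} lo=∅

live-out(n1) = ["p", "r", "t"]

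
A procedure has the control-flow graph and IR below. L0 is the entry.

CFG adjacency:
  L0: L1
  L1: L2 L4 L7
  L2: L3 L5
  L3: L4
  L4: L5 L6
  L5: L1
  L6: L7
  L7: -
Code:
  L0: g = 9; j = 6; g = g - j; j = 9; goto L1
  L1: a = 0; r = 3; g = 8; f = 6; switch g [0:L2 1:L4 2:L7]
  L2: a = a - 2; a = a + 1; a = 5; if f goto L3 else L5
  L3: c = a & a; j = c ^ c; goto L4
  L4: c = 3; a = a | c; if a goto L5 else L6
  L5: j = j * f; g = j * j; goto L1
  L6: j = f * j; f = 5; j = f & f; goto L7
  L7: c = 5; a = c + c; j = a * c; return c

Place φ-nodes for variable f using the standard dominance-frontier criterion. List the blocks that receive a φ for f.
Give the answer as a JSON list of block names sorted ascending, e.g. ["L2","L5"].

idom tree: L1←L0 L2←L1 L3←L2 L4←L1 L5←L1 L6←L4 L7←L1
Join-block Dom:
  L1: preds {L0,L5}: {L0} ∩ {L0,L1,L5} = {L0}; idom=L0
  L4: preds {L1,L3}: {L0,L1} ∩ {L0,L1,L2,L3} = {L0,L1}; idom=L1
  L5: preds {L2,L4}: {L0,L1,L2} ∩ {L0,L1,L4} = {L0,L1}; idom=L1
  L7: preds {L1,L6}: {L0,L1} ∩ {L0,L1,L4,L6} = {L0,L1}; idom=L1

DF walk-up:
  join L1 pred L0: · stop@L0
  join L1 pred L5: L5→L1 stop@L0
  join L4 pred L1: · stop@L1
  join L4 pred L3: L3→L2 stop@L1
  join L5 pred L2: L2 stop@L1
  join L5 pred L4: L4 stop@L1
  join L7 pred L1: · stop@L1
  join L7 pred L6: L6→L4 stop@L1
  L0 → ∅
  L1 → {L1}
  L2 → {L4,L5}
  L3 → {L4}
  L4 → {L5,L7}
  L5 → {L1}
  L6 → {L7}
  L7 → ∅

φ for f: defs {L1,L6}
  DF⁺ = {L1,L7}

Answer: ["L1", "L7"]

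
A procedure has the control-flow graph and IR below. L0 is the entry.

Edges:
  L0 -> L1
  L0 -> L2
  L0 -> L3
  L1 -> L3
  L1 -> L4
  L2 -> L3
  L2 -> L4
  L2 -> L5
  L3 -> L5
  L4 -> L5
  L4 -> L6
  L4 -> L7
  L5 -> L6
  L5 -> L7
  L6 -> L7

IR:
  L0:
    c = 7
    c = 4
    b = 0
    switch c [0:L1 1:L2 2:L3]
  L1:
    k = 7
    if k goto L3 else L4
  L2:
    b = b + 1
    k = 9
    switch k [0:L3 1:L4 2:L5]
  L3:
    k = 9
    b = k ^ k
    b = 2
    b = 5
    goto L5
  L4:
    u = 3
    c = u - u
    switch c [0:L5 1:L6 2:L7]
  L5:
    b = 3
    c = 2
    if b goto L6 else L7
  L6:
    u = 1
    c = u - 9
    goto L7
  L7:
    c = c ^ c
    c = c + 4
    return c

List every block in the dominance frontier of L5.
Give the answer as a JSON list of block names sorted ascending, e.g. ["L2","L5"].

Answer: ["L6", "L7"]

Derivation:
idom tree: L1←L0 L2←L0 L3←L0 L4←L0 L5←L0 L6←L0 L7←L0
Dom∩ at merges:
  L3: preds {L0,L1,L2}: {L0} ∩ {L0,L1} ∩ {L0,L2} = {L0}; idom=L0
  L4: preds {L1,L2}: {L0,L1} ∩ {L0,L2} = {L0}; idom=L0
  L5: preds {L2,L3,L4}: {L0,L2} ∩ {L0,L3} ∩ {L0,L4} = {L0}; idom=L0
  L6: preds {L4,L5}: {L0,L4} ∩ {L0,L5} = {L0}; idom=L0
  L7: preds {L4,L5,L6}: {L0,L4} ∩ {L0,L5} ∩ {L0,L6} = {L0}; idom=L0

DF walk-up:
  join L3 pred L0: · stop@L0
  join L3 pred L1: L1 stop@L0
  join L3 pred L2: L2 stop@L0
  join L4 pred L1: L1 stop@L0
  join L4 pred L2: L2 stop@L0
  join L5 pred L2: L2 stop@L0
  join L5 pred L3: L3 stop@L0
  join L5 pred L4: L4 stop@L0
  join L6 pred L4: L4 stop@L0
  join L6 pred L5: L5 stop@L0
  join L7 pred L4: L4 stop@L0
  join L7 pred L5: L5 stop@L0
  join L7 pred L6: L6 stop@L0
  L0: DF=∅
  L1: DF={L3,L4}
  L2: DF={L3,L4,L5}
  L3: DF={L5}
  L4: DF={L5,L6,L7}
  L5: DF={L6,L7}
  L6: DF={L7}
  L7: DF=∅

DF(L5) = ["L6", "L7"]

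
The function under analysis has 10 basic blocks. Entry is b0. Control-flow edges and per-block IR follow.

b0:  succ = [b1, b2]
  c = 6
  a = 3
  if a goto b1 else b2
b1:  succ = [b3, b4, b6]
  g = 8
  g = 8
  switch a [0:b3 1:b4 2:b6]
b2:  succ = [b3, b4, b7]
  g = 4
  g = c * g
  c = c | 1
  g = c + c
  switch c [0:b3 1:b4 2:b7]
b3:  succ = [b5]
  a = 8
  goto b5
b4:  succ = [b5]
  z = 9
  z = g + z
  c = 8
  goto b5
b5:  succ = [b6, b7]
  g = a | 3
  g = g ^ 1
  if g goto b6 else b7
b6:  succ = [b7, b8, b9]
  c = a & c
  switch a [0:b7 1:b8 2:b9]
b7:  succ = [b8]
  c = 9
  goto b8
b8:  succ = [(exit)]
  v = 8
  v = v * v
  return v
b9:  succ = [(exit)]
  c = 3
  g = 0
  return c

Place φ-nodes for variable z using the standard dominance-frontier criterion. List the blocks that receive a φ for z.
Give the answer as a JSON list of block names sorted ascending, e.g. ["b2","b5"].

idom tree: b1←b0 b2←b0 b3←b0 b4←b0 b5←b0 b6←b0 b7←b0 b8←b0 b9←b6
Dom at joins:
  b3: preds {b1,b2}: {b0,b1} ∩ {b0,b2} = {b0}; idom=b0
  b4: preds {b1,b2}: {b0,b1} ∩ {b0,b2} = {b0}; idom=b0
  b5: preds {b3,b4}: {b0,b3} ∩ {b0,b4} = {b0}; idom=b0
  b6: preds {b1,b5}: {b0,b1} ∩ {b0,b5} = {b0}; idom=b0
  b7: preds {b2,b5,b6}: {b0,b2} ∩ {b0,b5} ∩ {b0,b6} = {b0}; idom=b0
  b8: preds {b6,b7}: {b0,b6} ∩ {b0,b7} = {b0}; idom=b0

Frontier:
  b3←b1: walk b1 to b0
  b3←b2: walk b2 to b0
  b4←b1: walk b1 to b0
  b4←b2: walk b2 to b0
  b5←b3: walk b3 to b0
  b5←b4: walk b4 to b0
  b6←b1: walk b1 to b0
  b6←b5: walk b5 to b0
  b7←b2: walk b2 to b0
  b7←b5: walk b5 to b0
  b7←b6: walk b6 to b0
  b8←b6: walk b6 to b0
  b8←b7: walk b7 to b0
  b0: DF=∅
  b1: DF={b3,b4,b6}
  b2: DF={b3,b4,b7}
  b3: DF={b5}
  b4: DF={b5}
  b5: DF={b6,b7}
  b6: DF={b7,b8}
  b7: DF={b8}
  b8: DF=∅
  b9: DF=∅

φ for z: defs {b4}
  DF⁺ = {b5,b6,b7,b8}

Answer: ["b5", "b6", "b7", "b8"]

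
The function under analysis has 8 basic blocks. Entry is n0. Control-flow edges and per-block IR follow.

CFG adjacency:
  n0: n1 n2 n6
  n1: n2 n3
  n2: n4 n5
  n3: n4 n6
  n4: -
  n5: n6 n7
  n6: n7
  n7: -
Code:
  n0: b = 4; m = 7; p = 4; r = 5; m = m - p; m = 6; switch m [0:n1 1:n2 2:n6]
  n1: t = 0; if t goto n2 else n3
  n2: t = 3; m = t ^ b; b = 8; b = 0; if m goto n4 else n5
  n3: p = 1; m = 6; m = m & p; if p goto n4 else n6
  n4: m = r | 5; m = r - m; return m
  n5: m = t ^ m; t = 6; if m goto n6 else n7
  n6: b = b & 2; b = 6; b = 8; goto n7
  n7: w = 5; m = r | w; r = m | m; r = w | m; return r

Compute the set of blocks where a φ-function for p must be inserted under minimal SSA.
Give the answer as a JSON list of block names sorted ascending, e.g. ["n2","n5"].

idom tree: n1←n0 n2←n0 n3←n1 n4←n0 n5←n2 n6←n0 n7←n0
Dom at joins:
  n2: preds {n0,n1}: {n0} ∩ {n0,n1} = {n0}; idom=n0
  n4: preds {n2,n3}: {n0,n2} ∩ {n0,n1,n3} = {n0}; idom=n0
  n6: preds {n0,n3,n5}: {n0} ∩ {n0,n1,n3} ∩ {n0,n2,n5} = {n0}; idom=n0
  n7: preds {n5,n6}: {n0,n2,n5} ∩ {n0,n6} = {n0}; idom=n0

Frontier:
  join n2 pred n0: · stop@n0
  join n2 pred n1: n1 stop@n0
  join n4 pred n2: n2 stop@n0
  join n4 pred n3: n3→n1 stop@n0
  join n6 pred n0: · stop@n0
  join n6 pred n3: n3→n1 stop@n0
  join n6 pred n5: n5→n2 stop@n0
  join n7 pred n5: n5→n2 stop@n0
  join n7 pred n6: n6 stop@n0
  n0: DF=∅
  n1: DF={n2,n4,n6}
  n2: DF={n4,n6,n7}
  n3: DF={n4,n6}
  n4: DF=∅
  n5: DF={n6,n7}
  n6: DF={n7}
  n7: DF=∅

φ for p: defs {n0,n3}
  DF⁺ = {n4,n6,n7}

Answer: ["n4", "n6", "n7"]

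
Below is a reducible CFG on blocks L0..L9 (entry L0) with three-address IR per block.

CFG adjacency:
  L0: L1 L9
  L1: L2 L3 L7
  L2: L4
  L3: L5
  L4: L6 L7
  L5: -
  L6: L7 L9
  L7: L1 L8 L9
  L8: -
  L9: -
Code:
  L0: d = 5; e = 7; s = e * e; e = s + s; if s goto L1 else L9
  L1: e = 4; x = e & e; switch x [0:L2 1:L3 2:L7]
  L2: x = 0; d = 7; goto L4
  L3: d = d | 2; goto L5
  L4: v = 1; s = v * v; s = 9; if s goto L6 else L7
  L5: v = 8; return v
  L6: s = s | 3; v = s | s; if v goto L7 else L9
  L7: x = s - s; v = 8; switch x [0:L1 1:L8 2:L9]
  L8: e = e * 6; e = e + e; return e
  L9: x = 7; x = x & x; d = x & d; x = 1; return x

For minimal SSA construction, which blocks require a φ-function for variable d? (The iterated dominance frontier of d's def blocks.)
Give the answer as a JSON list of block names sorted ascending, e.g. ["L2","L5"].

Answer: ["L1", "L7", "L9"]

Working:
idom tree: L1←L0 L2←L1 L3←L1 L4←L2 L5←L3 L6←L4 L7←L1 L8←L7 L9←L0
Dom at joins:
  L1: preds {L0,L7}: {L0} ∩ {L0,L1,L7} = {L0}; idom=L0
  L7: preds {L1,L4,L6}: {L0,L1} ∩ {L0,L1,L2,L4} ∩ {L0,L1,L2,L4,L6} = {L0,L1}; idom=L1
  L9: preds {L0,L6,L7}: {L0} ∩ {L0,L1,L2,L4,L6} ∩ {L0,L1,L7} = {L0}; idom=L0

DF derivation:
  L1←L0: walk · to L0
  L1←L7: walk L7→L1 to L0
  L7←L1: walk · to L1
  L7←L4: walk L4→L2 to L1
  L7←L6: walk L6→L4→L2 to L1
  L9←L0: walk · to L0
  L9←L6: walk L6→L4→L2→L1 to L0
  L9←L7: walk L7→L1 to L0
  L0 → ∅
  L1 → {L1,L9}
  L2 → {L7,L9}
  L3 → ∅
  L4 → {L7,L9}
  L5 → ∅
  L6 → {L7,L9}
  L7 → {L1,L9}
  L8 → ∅
  L9 → ∅

φ for d: defs {L0,L2,L3,L9}
  DF⁺ = {L1,L7,L9}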